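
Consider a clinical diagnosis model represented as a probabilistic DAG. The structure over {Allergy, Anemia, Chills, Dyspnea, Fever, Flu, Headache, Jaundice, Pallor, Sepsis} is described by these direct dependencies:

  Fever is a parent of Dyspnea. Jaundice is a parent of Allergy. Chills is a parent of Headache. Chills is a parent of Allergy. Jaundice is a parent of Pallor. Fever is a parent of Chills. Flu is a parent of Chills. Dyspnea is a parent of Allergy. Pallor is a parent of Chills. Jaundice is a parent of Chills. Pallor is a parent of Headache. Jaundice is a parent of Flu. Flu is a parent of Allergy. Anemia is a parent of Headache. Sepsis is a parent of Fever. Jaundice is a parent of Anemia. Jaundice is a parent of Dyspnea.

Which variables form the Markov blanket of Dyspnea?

{Allergy, Chills, Fever, Flu, Jaundice}

Pa(Dyspnea) = {Fever, Jaundice}.
Dyspnea's children: Allergy.
Other parents of Dyspnea's children:
  Allergy: Chills, Flu, Jaundice
So the Markov blanket of Dyspnea is {Allergy, Chills, Fever, Flu, Jaundice}.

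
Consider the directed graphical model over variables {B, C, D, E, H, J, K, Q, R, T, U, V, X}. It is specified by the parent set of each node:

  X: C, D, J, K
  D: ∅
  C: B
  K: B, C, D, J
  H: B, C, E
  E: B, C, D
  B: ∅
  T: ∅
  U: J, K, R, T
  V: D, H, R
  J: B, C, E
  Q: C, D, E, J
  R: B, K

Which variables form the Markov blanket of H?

{B, C, D, E, R, V}

Pa(H) = {B, C, E}.
Ch(H) = {V}.
Parents of each child, excluding H:
  V's other parents are D, R.
So the Markov blanket of H is {B, C, D, E, R, V}.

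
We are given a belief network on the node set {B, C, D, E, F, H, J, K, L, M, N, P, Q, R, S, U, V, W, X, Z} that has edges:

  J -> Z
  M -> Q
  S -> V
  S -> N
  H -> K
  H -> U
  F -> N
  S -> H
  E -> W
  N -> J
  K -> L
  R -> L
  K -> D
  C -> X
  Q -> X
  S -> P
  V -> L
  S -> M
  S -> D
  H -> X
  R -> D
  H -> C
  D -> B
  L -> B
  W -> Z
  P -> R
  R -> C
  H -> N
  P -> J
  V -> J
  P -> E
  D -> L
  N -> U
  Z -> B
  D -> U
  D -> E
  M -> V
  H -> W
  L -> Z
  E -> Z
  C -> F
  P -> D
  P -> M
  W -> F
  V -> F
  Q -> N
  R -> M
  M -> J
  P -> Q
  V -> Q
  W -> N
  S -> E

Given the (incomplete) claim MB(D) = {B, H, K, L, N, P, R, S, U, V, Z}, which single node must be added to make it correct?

By definition, MB(D) is built from D's parents, D's children, and the co-parents of D.
Ch(D) = {B, E, L, U}.
D's parents: K, P, R, S.
Co-parents of D (other parents of its children):
  E's other parents are P, S.
  L also has parents K, R, V.
  U's other parents are H, N.
  B's other parents are L, Z.
MB(D) = {B, E, H, K, L, N, P, R, S, U, V, Z}.
Comparing with the claimed set, E is missing.

E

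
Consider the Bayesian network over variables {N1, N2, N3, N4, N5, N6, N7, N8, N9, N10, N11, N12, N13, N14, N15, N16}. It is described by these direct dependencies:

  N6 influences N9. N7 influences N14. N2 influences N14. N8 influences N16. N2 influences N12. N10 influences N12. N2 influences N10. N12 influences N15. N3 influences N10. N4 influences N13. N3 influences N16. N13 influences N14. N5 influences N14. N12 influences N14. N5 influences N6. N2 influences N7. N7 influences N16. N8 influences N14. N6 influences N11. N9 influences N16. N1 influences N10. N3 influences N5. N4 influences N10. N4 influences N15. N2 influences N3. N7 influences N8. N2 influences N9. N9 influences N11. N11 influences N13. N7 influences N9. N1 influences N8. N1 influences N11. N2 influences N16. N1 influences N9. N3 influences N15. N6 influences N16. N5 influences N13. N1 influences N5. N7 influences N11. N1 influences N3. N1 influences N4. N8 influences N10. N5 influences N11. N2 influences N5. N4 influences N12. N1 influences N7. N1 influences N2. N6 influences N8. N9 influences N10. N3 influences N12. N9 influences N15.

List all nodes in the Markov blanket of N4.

Children of N4: N10, N12, N13, N15.
N4's parents: N1.
Co-parents of N4 (other parents of its children):
  parents(N10) \ {N4} = {N1, N2, N3, N8, N9}.
  parents(N12) \ {N4} = {N2, N3, N10}.
  N13 also has parents N5, N11.
  N15 also has parents N3, N9, N12.
MB(N4) = {N1, N2, N3, N5, N8, N9, N10, N11, N12, N13, N15}.

{N1, N2, N3, N5, N8, N9, N10, N11, N12, N13, N15}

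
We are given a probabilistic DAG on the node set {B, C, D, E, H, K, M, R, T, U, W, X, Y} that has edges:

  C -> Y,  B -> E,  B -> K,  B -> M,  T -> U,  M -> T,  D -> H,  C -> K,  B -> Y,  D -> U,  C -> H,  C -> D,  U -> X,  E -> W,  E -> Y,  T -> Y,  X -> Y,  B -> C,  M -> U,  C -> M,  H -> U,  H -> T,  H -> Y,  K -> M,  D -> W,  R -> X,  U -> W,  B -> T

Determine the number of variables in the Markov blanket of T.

9

By definition, MB(T) is built from T's parents, T's children, and the co-parents of T.
Parents of T: B, H, M.
T's children: U, Y.
For each child, the remaining parents (spouses of T):
  U's other parents are D, H, M.
  parents(Y) \ {T} = {B, C, E, H, X}.
MB(T) = {B, C, D, E, H, M, U, X, Y}, which has 9 nodes.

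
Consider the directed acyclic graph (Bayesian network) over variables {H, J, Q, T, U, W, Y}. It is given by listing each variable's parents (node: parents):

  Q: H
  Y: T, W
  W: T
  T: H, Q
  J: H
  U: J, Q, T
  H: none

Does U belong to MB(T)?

U is a child of T.
So U ∈ MB(T).

Yes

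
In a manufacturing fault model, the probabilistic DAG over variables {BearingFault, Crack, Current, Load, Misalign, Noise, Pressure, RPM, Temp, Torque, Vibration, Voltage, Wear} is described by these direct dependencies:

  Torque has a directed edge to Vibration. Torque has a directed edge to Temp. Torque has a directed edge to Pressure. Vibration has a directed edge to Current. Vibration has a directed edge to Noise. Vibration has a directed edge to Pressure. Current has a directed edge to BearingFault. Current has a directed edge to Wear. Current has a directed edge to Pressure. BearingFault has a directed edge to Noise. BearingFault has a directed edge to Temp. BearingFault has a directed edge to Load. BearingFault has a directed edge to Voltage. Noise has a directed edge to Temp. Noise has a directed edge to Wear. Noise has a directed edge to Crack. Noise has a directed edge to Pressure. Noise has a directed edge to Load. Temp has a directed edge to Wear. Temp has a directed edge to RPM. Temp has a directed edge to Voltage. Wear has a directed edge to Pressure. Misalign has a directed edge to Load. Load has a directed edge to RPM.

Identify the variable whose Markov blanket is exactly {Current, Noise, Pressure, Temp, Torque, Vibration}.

The target node must have every member of {Current, Noise, Pressure, Temp, Torque, Vibration} as a parent, child, or co-parent, and no others.
Parents of Wear: Current, Noise, Temp; children: Pressure; co-parents: Current, Noise, Torque, Vibration.
These exactly cover the given set, so the node is Wear.

Wear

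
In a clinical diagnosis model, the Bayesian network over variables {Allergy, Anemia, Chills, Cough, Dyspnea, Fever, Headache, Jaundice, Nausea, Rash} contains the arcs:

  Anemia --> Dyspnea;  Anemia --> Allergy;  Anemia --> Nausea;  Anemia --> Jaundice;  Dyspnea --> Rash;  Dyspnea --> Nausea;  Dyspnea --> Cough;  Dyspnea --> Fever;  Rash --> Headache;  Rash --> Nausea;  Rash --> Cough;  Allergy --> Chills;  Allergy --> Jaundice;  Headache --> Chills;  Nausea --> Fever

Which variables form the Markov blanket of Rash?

Recall MB(v) = parents ∪ children ∪ spouses, where spouses are the other parents of v's children.
Pa(Rash) = {Dyspnea}.
Ch(Rash) = {Cough, Headache, Nausea}.
Parents of each child, excluding Rash:
  Headache has no other parent.
  parents(Nausea) \ {Rash} = {Anemia, Dyspnea}.
  parents(Cough) \ {Rash} = {Dyspnea}.
MB(Rash) = {Anemia, Cough, Dyspnea, Headache, Nausea}.

{Anemia, Cough, Dyspnea, Headache, Nausea}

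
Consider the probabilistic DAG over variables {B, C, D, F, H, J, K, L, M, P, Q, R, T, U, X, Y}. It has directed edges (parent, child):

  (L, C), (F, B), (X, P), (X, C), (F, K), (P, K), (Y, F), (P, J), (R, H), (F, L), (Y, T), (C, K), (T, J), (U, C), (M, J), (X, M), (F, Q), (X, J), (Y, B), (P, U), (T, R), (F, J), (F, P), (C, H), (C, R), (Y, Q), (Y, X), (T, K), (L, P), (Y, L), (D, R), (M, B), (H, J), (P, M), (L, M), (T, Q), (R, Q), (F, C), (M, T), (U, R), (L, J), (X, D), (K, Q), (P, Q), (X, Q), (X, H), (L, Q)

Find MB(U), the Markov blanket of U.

{C, D, F, L, P, R, T, X}

U has parent P.
Children of U: C, R.
Parents of each child, excluding U:
  parents(C) \ {U} = {F, L, X}.
  R also has parents C, D, T.
MB(U) = {C, D, F, L, P, R, T, X}.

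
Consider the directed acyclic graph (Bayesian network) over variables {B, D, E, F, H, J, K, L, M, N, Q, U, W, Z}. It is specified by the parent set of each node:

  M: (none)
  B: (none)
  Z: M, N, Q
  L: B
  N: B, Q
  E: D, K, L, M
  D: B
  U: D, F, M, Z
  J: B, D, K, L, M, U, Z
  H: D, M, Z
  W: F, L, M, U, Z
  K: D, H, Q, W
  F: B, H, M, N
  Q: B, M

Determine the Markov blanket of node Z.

Recall MB(v) = parents ∪ children ∪ spouses, where spouses are the other parents of v's children.
Ch(Z) = {H, J, U, W}.
Z's parents: M, N, Q.
For each child, the remaining parents (spouses of Z):
  parents(H) \ {Z} = {D, M}.
  U also has parents D, F, M.
  W also has parents F, L, M, U.
  parents(J) \ {Z} = {B, D, K, L, M, U}.
So the Markov blanket of Z is {B, D, F, H, J, K, L, M, N, Q, U, W}.

{B, D, F, H, J, K, L, M, N, Q, U, W}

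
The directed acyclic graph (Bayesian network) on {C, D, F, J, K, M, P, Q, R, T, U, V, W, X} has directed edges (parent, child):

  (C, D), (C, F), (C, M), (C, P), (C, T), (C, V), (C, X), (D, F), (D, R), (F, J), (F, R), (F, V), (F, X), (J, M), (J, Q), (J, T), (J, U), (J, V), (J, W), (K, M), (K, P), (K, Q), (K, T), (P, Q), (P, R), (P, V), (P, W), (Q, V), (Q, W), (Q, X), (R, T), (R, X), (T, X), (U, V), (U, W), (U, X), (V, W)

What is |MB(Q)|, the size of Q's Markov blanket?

Q's parents: J, K, P.
Children of Q: V, W, X.
Co-parents of Q (other parents of its children):
  V's other parents are C, F, J, P, U.
  parents(W) \ {Q} = {J, P, U, V}.
  X's other parents are C, F, R, T, U.
MB(Q) = {C, F, J, K, P, R, T, U, V, W, X}, which has 11 nodes.

11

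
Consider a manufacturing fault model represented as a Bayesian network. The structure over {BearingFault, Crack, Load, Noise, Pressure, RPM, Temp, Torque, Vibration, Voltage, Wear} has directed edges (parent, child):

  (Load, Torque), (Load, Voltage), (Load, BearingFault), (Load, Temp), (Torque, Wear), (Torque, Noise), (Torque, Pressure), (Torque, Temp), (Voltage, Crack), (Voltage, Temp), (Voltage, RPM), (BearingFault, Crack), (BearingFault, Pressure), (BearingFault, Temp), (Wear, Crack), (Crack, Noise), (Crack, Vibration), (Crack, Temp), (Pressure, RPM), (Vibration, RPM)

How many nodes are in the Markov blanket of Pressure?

Parents of Pressure: BearingFault, Torque.
Pressure's children: RPM.
Other parents of Pressure's children:
  RPM: Vibration, Voltage
MB(Pressure) = {BearingFault, RPM, Torque, Vibration, Voltage}, which has 5 nodes.

5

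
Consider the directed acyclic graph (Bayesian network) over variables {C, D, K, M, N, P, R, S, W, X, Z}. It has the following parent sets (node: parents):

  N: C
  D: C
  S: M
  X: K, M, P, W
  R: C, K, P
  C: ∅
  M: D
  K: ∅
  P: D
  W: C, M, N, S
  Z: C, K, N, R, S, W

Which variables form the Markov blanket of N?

{C, K, M, R, S, W, Z}

N's parents: C.
Ch(N) = {W, Z}.
Other parents of N's children:
  W's other parents are C, M, S.
  parents(Z) \ {N} = {C, K, R, S, W}.
Union: {C} ∪ {W, Z} ∪ {C, K, M, R, S, W} = {C, K, M, R, S, W, Z}.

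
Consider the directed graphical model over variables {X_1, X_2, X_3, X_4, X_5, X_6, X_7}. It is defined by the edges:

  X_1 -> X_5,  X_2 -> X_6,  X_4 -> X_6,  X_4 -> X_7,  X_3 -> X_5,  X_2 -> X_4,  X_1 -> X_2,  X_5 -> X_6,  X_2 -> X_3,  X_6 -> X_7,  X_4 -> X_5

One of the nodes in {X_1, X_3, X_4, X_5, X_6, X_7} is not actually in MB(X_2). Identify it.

Parents of X_2: X_1.
Ch(X_2) = {X_3, X_4, X_6}.
Parents of each child, excluding X_2:
  X_3: —
  X_4: —
  X_6: X_4, X_5
MB(X_2) = {X_1, X_3, X_4, X_5, X_6}.
X_7 is neither a parent, child, nor co-parent of X_2, so it does not belong.

X_7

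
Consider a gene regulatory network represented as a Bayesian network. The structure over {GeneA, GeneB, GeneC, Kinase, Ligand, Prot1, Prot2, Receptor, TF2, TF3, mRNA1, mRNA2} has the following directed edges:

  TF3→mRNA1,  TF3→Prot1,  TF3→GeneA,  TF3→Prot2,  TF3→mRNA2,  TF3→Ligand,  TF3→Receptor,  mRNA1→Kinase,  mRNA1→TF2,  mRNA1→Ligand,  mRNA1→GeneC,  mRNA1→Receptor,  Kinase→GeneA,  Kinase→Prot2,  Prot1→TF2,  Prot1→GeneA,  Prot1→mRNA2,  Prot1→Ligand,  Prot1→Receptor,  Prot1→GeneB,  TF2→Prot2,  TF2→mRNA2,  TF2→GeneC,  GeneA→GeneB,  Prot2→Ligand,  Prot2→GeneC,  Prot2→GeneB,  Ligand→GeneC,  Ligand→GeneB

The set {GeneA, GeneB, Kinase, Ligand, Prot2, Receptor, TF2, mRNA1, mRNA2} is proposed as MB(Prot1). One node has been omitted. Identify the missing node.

TF3

Prot1's parents: TF3.
Prot1 has children GeneA, GeneB, Ligand, Receptor, TF2, mRNA2.
Other parents of Prot1's children:
  TF2's other parent is mRNA1.
  GeneA also has parents Kinase, TF3.
  parents(mRNA2) \ {Prot1} = {TF2, TF3}.
  parents(Ligand) \ {Prot1} = {Prot2, TF3, mRNA1}.
  Receptor also has parents TF3, mRNA1.
  GeneB also has parents GeneA, Ligand, Prot2.
MB(Prot1) = {GeneA, GeneB, Kinase, Ligand, Prot2, Receptor, TF2, TF3, mRNA1, mRNA2}.
Comparing with the claimed set, TF3 is missing.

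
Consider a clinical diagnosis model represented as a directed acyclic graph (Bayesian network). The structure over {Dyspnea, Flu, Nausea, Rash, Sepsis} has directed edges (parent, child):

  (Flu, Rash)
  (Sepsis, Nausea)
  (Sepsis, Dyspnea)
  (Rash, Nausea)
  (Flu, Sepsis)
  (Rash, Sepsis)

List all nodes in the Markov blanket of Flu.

{Rash, Sepsis}

A node's Markov blanket = Pa ∪ Ch ∪ (parents of Ch other than the node itself).
Flu's parents: none.
Flu's children: Rash, Sepsis.
Other parents of Flu's children:
  Rash has no other parent.
  parents(Sepsis) \ {Flu} = {Rash}.
Taking the union gives {Rash, Sepsis}.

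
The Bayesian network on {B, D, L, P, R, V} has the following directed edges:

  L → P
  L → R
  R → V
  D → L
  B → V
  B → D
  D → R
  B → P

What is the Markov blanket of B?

B's parents: none.
B has children D, P, V.
Co-parents of B (other parents of its children):
  D has no other parent.
  parents(P) \ {B} = {L}.
  V also has parent R.
Union: {} ∪ {D, P, V} ∪ {L, R} = {D, L, P, R, V}.

{D, L, P, R, V}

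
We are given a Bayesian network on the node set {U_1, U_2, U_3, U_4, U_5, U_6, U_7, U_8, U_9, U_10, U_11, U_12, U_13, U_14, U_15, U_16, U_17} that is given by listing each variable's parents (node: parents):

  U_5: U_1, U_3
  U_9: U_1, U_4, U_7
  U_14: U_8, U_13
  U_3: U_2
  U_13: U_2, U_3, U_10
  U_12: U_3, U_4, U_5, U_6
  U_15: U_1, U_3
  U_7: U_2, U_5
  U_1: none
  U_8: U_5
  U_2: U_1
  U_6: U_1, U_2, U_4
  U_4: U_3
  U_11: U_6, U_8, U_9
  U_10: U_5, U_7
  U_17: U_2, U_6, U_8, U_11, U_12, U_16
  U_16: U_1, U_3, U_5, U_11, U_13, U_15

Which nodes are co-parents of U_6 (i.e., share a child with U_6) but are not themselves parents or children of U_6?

Children of U_6: U_11, U_12, U_17.
  U_11: U_8, U_9
  U_12: U_3, U_4, U_5
  U_17: U_2, U_8, U_11, U_12, U_16
Excluding nodes already adjacent to U_6 (U_1, U_2, U_4, U_11, U_12, U_17), the co-parent-only contribution is {U_3, U_5, U_8, U_9, U_16}.

{U_3, U_5, U_8, U_9, U_16}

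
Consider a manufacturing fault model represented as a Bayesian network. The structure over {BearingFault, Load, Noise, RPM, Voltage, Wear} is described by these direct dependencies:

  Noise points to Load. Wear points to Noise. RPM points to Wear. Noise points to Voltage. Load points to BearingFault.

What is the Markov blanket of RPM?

Recall MB(v) = parents ∪ children ∪ spouses, where spouses are the other parents of v's children.
RPM's children: Wear.
Pa(RPM) = {}.
For each child, the remaining parents (spouses of RPM):
  Wear: no additional parents.
Taking the union gives {Wear}.

{Wear}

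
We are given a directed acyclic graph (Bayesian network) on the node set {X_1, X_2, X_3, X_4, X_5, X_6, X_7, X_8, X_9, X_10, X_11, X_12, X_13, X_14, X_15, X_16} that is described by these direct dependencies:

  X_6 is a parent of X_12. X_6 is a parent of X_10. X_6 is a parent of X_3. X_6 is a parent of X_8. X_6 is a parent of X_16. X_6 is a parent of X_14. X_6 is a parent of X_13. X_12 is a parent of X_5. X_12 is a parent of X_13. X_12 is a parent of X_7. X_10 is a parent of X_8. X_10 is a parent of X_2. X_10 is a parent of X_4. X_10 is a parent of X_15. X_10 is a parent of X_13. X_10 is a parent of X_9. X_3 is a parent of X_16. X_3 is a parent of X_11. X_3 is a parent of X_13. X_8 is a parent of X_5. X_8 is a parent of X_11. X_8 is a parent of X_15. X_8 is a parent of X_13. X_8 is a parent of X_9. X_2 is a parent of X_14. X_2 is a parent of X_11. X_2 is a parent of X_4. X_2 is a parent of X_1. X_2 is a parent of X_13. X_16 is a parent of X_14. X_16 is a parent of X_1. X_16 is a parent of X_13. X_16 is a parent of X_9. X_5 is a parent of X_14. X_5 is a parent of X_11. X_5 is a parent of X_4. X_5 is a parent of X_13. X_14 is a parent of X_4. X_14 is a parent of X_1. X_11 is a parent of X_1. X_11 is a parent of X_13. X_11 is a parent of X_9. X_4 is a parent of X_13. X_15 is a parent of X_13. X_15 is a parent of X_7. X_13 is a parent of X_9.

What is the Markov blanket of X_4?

{X_2, X_3, X_5, X_6, X_8, X_10, X_11, X_12, X_13, X_14, X_15, X_16}

X_4's children: X_13.
Parents of X_4: X_2, X_5, X_10, X_14.
Parents of each child, excluding X_4:
  X_13's other parents are X_2, X_3, X_5, X_6, X_8, X_10, X_11, X_12, X_15, X_16.
Union: {X_2, X_5, X_10, X_14} ∪ {X_13} ∪ {X_2, X_3, X_5, X_6, X_8, X_10, X_11, X_12, X_15, X_16} = {X_2, X_3, X_5, X_6, X_8, X_10, X_11, X_12, X_13, X_14, X_15, X_16}.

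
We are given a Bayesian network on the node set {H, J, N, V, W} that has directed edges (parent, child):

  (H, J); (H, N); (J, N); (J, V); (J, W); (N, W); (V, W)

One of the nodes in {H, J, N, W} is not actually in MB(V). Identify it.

A node's Markov blanket = Pa ∪ Ch ∪ (parents of Ch other than the node itself).
V's parents: J.
Children of V: W.
For each child, the remaining parents (spouses of V):
  W also has parents J, N.
MB(V) = {J, N, W}.
H is neither a parent, child, nor co-parent of V, so it does not belong.

H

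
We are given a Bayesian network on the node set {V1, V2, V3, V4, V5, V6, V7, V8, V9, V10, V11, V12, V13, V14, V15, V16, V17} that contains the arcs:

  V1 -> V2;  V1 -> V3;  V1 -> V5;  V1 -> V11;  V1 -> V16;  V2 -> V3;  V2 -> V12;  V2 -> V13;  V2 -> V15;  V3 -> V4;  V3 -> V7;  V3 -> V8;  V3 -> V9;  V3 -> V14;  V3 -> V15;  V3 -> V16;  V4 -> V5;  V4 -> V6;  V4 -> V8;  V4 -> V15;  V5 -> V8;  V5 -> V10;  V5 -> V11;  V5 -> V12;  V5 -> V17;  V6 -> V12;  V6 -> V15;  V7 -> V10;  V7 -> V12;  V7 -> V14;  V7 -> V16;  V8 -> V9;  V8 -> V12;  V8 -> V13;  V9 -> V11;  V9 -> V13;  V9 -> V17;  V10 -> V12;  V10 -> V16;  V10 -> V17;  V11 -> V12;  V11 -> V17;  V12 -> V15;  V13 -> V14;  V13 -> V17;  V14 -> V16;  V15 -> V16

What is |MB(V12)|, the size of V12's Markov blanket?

By definition, MB(V12) is built from V12's parents, V12's children, and the co-parents of V12.
Pa(V12) = {V2, V5, V6, V7, V8, V10, V11}.
V12's children: V15.
Co-parents of V12 (other parents of its children):
  parents(V15) \ {V12} = {V2, V3, V4, V6}.
MB(V12) = {V2, V3, V4, V5, V6, V7, V8, V10, V11, V15}, which has 10 nodes.

10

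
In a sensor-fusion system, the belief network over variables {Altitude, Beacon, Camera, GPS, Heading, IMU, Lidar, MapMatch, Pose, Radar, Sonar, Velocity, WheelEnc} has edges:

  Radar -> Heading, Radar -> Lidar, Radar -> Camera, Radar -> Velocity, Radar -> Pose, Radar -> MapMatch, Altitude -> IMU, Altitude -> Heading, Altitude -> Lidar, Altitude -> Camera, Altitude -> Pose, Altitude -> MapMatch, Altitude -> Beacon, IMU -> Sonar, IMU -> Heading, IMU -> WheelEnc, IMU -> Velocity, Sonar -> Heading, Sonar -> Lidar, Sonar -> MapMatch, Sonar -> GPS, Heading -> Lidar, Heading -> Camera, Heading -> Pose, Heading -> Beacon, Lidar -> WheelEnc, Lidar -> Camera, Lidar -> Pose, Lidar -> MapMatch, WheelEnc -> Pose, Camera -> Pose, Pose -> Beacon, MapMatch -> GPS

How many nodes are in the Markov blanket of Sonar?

7

Pa(Sonar) = {IMU}.
Sonar's children: GPS, Heading, Lidar, MapMatch.
Co-parents of Sonar (other parents of its children):
  Heading: Altitude, IMU, Radar
  Lidar: Altitude, Heading, Radar
  MapMatch: Altitude, Lidar, Radar
  GPS: MapMatch
MB(Sonar) = {Altitude, GPS, Heading, IMU, Lidar, MapMatch, Radar}, which has 7 nodes.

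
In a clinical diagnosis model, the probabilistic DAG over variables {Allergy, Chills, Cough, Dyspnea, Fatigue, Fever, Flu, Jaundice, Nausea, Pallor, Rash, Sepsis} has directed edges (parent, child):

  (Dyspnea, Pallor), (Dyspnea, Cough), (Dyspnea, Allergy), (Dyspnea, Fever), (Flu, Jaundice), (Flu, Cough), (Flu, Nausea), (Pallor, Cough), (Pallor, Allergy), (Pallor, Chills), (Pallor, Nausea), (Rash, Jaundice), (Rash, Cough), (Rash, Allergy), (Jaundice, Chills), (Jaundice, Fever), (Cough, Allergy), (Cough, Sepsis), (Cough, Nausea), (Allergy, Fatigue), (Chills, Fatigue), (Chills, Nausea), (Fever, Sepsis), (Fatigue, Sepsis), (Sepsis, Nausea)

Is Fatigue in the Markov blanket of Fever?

Yes

Fatigue is a co-parent of Fever: both are parents of Sepsis.
So Fatigue ∈ MB(Fever).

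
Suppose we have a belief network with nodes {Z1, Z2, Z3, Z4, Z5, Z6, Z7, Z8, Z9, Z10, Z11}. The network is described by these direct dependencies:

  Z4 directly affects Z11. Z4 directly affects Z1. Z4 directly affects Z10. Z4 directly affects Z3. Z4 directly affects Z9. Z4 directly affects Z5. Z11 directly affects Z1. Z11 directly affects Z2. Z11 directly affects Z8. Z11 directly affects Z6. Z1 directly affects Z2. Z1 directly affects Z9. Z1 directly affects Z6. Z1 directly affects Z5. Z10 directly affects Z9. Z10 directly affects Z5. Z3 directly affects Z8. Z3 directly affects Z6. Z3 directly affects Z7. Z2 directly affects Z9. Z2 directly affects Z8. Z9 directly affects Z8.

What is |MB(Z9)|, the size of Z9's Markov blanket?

Z9 has parents Z1, Z2, Z4, Z10.
Z9's children: Z8.
Co-parents of Z9 (other parents of its children):
  Z8 also has parents Z2, Z3, Z11.
MB(Z9) = {Z1, Z2, Z3, Z4, Z8, Z10, Z11}, which has 7 nodes.

7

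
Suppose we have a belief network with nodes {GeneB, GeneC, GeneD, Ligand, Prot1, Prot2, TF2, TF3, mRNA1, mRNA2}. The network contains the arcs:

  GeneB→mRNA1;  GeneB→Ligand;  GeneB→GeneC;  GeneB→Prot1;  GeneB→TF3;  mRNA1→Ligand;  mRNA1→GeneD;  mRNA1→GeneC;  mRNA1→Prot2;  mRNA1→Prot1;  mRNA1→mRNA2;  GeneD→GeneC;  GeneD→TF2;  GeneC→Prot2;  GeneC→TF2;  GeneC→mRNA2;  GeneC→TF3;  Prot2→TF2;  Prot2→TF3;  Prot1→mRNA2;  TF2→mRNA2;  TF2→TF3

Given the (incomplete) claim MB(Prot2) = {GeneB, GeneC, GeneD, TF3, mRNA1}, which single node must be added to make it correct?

TF2

A node's Markov blanket = Pa ∪ Ch ∪ (parents of Ch other than the node itself).
Parents of Prot2: GeneC, mRNA1.
Children of Prot2: TF2, TF3.
For each child, the remaining parents (spouses of Prot2):
  TF2: GeneC, GeneD
  TF3: GeneB, GeneC, TF2
MB(Prot2) = {GeneB, GeneC, GeneD, TF2, TF3, mRNA1}.
Comparing with the claimed set, TF2 is missing.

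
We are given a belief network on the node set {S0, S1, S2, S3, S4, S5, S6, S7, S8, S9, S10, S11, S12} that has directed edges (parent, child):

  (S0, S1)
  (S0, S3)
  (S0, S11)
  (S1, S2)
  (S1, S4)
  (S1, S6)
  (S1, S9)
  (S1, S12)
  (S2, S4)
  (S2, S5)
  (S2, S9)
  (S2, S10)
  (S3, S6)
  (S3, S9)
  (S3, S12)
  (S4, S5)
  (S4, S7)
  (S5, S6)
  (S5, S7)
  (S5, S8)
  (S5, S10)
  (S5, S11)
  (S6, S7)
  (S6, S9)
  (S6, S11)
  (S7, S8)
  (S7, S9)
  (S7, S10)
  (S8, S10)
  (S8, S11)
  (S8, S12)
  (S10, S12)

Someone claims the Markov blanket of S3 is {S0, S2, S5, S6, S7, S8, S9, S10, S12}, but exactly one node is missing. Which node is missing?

S3's parents: S0.
S3 has children S6, S9, S12.
Parents of each child, excluding S3:
  S6: S1, S5
  S9: S1, S2, S6, S7
  S12: S1, S8, S10
MB(S3) = {S0, S1, S2, S5, S6, S7, S8, S9, S10, S12}.
Comparing with the claimed set, S1 is missing.

S1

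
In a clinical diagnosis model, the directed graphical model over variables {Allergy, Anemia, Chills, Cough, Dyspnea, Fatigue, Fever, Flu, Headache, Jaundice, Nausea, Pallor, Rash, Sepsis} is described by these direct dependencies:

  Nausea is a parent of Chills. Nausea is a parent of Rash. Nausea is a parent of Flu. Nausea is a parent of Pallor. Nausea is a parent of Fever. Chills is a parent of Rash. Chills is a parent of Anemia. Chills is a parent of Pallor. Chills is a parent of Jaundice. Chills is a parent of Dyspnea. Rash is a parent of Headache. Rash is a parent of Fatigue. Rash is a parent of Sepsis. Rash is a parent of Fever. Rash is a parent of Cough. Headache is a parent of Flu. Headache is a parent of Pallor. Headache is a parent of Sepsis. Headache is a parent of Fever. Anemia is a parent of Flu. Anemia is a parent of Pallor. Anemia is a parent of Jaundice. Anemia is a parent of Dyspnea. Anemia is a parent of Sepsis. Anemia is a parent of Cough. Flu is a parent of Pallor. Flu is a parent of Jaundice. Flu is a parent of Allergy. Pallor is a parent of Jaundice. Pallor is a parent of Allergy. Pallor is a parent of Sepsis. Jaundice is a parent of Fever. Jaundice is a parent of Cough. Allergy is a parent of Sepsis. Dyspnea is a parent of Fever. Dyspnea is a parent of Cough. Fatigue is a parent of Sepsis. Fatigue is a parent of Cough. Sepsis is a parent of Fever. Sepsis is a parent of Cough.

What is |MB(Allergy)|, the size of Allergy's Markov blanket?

7

Pa(Allergy) = {Flu, Pallor}.
Ch(Allergy) = {Sepsis}.
For each child, the remaining parents (spouses of Allergy):
  Sepsis: Anemia, Fatigue, Headache, Pallor, Rash
MB(Allergy) = {Anemia, Fatigue, Flu, Headache, Pallor, Rash, Sepsis}, which has 7 nodes.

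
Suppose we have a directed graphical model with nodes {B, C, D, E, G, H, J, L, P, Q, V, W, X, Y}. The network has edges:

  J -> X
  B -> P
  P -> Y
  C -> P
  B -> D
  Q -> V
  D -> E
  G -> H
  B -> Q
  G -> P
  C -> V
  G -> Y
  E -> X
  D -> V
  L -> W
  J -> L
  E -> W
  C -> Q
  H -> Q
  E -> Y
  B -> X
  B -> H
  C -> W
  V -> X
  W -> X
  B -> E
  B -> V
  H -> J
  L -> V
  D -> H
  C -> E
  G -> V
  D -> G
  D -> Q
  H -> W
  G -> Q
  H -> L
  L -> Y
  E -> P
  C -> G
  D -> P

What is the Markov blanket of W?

{B, C, E, H, J, L, V, X}

The Markov blanket of a node is its parents, its children, and the other parents of its children.
Ch(W) = {X}.
W has parents C, E, H, L.
For each child, the remaining parents (spouses of W):
  X: B, E, J, V
Taking the union gives {B, C, E, H, J, L, V, X}.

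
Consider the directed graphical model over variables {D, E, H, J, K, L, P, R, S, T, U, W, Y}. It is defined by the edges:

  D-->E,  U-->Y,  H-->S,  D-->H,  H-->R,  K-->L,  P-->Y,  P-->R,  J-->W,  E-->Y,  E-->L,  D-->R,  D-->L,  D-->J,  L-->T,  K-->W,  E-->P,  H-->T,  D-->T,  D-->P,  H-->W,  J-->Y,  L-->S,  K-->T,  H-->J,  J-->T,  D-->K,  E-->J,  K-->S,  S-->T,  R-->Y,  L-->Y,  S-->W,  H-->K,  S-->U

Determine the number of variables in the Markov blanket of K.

K's children: L, S, T, W.
Pa(K) = {D, H}.
Parents of each child, excluding K:
  parents(L) \ {K} = {D, E}.
  parents(S) \ {K} = {H, L}.
  parents(T) \ {K} = {D, H, J, L, S}.
  parents(W) \ {K} = {H, J, S}.
MB(K) = {D, E, H, J, L, S, T, W}, which has 8 nodes.

8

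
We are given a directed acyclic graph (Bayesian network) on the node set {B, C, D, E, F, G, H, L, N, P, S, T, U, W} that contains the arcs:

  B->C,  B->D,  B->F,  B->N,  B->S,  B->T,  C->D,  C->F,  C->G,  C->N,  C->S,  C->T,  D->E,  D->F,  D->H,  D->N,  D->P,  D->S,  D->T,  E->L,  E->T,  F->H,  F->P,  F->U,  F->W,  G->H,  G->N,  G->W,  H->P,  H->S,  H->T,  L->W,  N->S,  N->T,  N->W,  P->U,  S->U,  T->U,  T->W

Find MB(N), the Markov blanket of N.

{B, C, D, E, F, G, H, L, S, T, W}

By definition, MB(N) is built from N's parents, N's children, and the co-parents of N.
Ch(N) = {S, T, W}.
Parents of N: B, C, D, G.
Parents of each child, excluding N:
  S: B, C, D, H
  T: B, C, D, E, H
  W: F, G, L, T
MB(N) = {B, C, D, E, F, G, H, L, S, T, W}.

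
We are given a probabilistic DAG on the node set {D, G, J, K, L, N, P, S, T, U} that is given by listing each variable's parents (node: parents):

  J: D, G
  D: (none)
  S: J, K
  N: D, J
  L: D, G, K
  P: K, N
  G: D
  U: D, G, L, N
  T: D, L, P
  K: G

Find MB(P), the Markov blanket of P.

{D, K, L, N, T}

Recall MB(v) = parents ∪ children ∪ spouses, where spouses are the other parents of v's children.
Children of P: T.
P's parents: K, N.
Other parents of P's children:
  parents(T) \ {P} = {D, L}.
Union: {K, N} ∪ {T} ∪ {D, L} = {D, K, L, N, T}.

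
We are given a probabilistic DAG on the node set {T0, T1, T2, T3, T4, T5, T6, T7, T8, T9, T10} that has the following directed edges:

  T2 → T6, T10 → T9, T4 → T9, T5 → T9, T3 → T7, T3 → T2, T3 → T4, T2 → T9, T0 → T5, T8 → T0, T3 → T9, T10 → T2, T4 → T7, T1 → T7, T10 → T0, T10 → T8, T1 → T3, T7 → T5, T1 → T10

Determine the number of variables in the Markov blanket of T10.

Children of T10: T0, T2, T8, T9.
T10 has parent T1.
For each child, the remaining parents (spouses of T10):
  T2: T3
  T8: —
  T0: T8
  T9: T2, T3, T4, T5
MB(T10) = {T0, T1, T2, T3, T4, T5, T8, T9}, which has 8 nodes.

8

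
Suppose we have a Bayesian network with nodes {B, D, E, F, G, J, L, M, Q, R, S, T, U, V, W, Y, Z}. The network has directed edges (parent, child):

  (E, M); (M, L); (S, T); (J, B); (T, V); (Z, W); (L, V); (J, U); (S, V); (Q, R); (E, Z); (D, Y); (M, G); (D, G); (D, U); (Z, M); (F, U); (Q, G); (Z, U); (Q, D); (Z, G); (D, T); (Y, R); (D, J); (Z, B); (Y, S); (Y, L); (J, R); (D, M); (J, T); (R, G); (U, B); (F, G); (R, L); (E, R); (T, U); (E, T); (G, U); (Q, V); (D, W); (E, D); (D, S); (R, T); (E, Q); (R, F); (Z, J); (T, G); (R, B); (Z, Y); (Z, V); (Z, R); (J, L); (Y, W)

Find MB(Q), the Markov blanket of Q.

{D, E, F, G, J, L, M, R, S, T, V, Y, Z}

Q has parent E.
Q's children: D, G, R, V.
Co-parents of Q (other parents of its children):
  D also has parent E.
  parents(R) \ {Q} = {E, J, Y, Z}.
  G's other parents are D, F, M, R, T, Z.
  V also has parents L, S, T, Z.
MB(Q) = {D, E, F, G, J, L, M, R, S, T, V, Y, Z}.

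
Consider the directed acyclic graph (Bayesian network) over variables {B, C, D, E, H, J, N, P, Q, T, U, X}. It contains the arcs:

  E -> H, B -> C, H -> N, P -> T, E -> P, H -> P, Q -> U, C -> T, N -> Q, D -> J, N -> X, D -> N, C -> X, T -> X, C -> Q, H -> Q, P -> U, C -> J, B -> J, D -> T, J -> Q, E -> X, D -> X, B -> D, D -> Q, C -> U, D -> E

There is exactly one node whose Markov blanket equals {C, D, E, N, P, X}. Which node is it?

The target node must have every member of {C, D, E, N, P, X} as a parent, child, or co-parent, and no others.
Parents of T: C, D, P; children: X; co-parents: C, D, E, N.
These exactly cover the given set, so the node is T.

T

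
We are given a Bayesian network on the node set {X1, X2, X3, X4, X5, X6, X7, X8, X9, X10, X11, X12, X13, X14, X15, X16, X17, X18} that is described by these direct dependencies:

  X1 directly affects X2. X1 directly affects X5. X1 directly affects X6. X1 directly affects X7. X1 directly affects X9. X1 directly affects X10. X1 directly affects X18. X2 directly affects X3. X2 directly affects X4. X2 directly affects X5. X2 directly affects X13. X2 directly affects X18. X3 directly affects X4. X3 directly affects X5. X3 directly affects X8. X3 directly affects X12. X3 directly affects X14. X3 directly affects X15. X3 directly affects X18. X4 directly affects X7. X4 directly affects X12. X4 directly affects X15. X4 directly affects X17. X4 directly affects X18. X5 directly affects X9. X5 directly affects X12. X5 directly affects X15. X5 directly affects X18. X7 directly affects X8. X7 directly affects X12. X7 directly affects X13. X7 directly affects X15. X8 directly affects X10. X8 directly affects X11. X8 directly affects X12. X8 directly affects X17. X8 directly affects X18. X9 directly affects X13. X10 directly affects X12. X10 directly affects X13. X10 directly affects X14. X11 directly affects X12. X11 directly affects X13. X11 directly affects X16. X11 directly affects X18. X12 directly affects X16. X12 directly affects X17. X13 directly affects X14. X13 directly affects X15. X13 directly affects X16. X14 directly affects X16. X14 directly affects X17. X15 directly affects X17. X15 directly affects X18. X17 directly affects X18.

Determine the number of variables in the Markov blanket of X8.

Recall MB(v) = parents ∪ children ∪ spouses, where spouses are the other parents of v's children.
X8 has parents X3, X7.
Children of X8: X10, X11, X12, X17, X18.
For each child, the remaining parents (spouses of X8):
  X10's other parent is X1.
  X11: no additional parents.
  parents(X12) \ {X8} = {X3, X4, X5, X7, X10, X11}.
  parents(X17) \ {X8} = {X4, X12, X14, X15}.
  X18's other parents are X1, X2, X3, X4, X5, X11, X15, X17.
MB(X8) = {X1, X2, X3, X4, X5, X7, X10, X11, X12, X14, X15, X17, X18}, which has 13 nodes.

13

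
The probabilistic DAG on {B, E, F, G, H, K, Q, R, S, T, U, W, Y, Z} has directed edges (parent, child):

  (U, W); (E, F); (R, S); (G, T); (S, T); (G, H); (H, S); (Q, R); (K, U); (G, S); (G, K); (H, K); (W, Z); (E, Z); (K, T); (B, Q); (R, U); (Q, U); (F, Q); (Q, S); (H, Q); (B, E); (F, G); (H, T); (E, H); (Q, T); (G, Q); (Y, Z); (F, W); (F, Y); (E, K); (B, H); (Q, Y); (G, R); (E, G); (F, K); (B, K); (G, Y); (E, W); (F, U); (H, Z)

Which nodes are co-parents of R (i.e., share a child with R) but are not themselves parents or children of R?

Children of R: S, U.
  S: G, H, Q
  U: F, K, Q
Excluding nodes already adjacent to R (G, Q, S, U), the co-parent-only contribution is {F, H, K}.

{F, H, K}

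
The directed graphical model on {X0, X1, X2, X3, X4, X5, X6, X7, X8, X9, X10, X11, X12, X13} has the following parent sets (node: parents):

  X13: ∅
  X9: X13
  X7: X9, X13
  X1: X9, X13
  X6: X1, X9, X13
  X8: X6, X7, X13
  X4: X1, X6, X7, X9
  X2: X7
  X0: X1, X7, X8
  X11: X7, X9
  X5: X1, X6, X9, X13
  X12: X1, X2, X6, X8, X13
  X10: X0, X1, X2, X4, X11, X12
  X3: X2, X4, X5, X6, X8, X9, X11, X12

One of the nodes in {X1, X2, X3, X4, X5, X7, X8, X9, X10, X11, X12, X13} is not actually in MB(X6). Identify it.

X10

The Markov blanket of a node is its parents, its children, and the other parents of its children.
X6's children: X3, X4, X5, X8, X12.
X6's parents: X1, X9, X13.
Parents of each child, excluding X6:
  X8: X7, X13
  X4: X1, X7, X9
  X5: X1, X9, X13
  X12: X1, X2, X8, X13
  X3: X2, X4, X5, X8, X9, X11, X12
MB(X6) = {X1, X2, X3, X4, X5, X7, X8, X9, X11, X12, X13}.
X10 is neither a parent, child, nor co-parent of X6, so it does not belong.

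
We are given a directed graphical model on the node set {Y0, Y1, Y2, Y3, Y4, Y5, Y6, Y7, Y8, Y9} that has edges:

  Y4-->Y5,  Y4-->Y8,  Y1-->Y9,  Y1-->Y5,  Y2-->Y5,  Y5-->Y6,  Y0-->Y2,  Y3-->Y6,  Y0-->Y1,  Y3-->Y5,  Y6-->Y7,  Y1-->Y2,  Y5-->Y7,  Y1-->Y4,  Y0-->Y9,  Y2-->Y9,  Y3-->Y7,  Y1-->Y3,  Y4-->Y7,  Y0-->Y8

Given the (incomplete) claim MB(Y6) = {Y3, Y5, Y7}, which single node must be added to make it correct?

Recall MB(v) = parents ∪ children ∪ spouses, where spouses are the other parents of v's children.
Y6's children: Y7.
Parents of Y6: Y3, Y5.
Other parents of Y6's children:
  parents(Y7) \ {Y6} = {Y3, Y4, Y5}.
MB(Y6) = {Y3, Y4, Y5, Y7}.
Comparing with the claimed set, Y4 is missing.

Y4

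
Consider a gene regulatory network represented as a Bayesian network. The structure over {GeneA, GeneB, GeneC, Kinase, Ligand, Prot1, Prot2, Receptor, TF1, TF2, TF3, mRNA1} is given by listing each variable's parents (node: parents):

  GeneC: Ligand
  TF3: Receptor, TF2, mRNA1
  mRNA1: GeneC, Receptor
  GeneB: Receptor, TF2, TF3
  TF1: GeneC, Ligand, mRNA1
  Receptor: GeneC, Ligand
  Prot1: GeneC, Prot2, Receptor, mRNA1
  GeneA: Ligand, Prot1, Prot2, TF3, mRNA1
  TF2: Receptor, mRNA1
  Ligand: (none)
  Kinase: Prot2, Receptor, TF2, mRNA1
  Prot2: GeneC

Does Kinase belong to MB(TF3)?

No

Recall MB(v) = parents ∪ children ∪ spouses, where spouses are the other parents of v's children.
Ch(TF3) = {GeneA, GeneB}.
TF3 has parents Receptor, TF2, mRNA1.
For each child, the remaining parents (spouses of TF3):
  GeneB: Receptor, TF2
  GeneA: Ligand, Prot1, Prot2, mRNA1
MB(TF3) = {GeneA, GeneB, Ligand, Prot1, Prot2, Receptor, TF2, mRNA1}; Kinase is not in this set.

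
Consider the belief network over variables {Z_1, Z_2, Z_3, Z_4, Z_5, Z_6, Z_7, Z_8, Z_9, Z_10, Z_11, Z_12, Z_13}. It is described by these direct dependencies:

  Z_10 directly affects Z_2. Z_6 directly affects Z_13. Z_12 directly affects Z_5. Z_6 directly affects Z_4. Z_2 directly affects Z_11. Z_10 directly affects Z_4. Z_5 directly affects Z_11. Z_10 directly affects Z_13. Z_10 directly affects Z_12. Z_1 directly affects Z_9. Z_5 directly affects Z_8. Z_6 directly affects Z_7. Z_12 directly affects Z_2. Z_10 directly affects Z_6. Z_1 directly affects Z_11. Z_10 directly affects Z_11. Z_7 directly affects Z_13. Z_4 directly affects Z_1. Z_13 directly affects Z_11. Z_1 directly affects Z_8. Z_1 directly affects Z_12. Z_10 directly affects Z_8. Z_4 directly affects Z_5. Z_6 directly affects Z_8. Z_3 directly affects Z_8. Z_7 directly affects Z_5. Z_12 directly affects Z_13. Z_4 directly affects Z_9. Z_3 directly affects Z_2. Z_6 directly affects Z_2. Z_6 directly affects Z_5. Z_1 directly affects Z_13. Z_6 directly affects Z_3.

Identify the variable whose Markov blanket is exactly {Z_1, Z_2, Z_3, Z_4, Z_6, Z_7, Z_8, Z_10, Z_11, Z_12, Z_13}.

Z_5

The target node must have every member of {Z_1, Z_2, Z_3, Z_4, Z_6, Z_7, Z_8, Z_10, Z_11, Z_12, Z_13} as a parent, child, or co-parent, and no others.
Parents of Z_5: Z_4, Z_6, Z_7, Z_12; children: Z_8, Z_11; co-parents: Z_1, Z_2, Z_3, Z_6, Z_10, Z_13.
These exactly cover the given set, so the node is Z_5.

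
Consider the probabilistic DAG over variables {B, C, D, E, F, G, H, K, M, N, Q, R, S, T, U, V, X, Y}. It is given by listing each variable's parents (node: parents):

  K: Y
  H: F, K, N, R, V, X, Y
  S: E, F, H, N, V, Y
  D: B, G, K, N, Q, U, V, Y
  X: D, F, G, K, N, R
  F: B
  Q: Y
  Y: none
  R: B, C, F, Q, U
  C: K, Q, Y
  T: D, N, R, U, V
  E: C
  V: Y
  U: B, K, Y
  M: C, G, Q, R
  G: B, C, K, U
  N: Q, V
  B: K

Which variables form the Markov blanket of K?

{B, C, D, F, G, H, N, Q, R, U, V, X, Y}

Parents of K: Y.
K has children B, C, D, G, H, U, X.
Parents of each child, excluding K:
  B: —
  U: B, Y
  C: Q, Y
  G: B, C, U
  D: B, G, N, Q, U, V, Y
  X: D, F, G, N, R
  H: F, N, R, V, X, Y
MB(K) = {B, C, D, F, G, H, N, Q, R, U, V, X, Y}.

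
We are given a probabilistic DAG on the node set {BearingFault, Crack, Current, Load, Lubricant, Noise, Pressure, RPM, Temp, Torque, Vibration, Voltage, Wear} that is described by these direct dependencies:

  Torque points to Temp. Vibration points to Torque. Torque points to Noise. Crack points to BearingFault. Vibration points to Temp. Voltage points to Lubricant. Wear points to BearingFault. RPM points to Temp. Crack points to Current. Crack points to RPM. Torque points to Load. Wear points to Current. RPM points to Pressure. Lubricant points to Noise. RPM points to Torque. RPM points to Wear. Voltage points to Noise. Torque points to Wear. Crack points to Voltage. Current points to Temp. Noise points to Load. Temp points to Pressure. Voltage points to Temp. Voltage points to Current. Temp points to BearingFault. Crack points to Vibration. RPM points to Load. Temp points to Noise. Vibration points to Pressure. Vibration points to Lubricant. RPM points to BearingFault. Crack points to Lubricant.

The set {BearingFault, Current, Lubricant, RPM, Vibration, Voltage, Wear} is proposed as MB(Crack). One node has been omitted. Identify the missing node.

The Markov blanket of a node is its parents, its children, and the other parents of its children.
Parents of Crack: none.
Ch(Crack) = {BearingFault, Current, Lubricant, RPM, Vibration, Voltage}.
Other parents of Crack's children:
  Vibration has no other parent.
  RPM: no additional parents.
  Voltage has no other parent.
  Lubricant also has parents Vibration, Voltage.
  parents(Current) \ {Crack} = {Voltage, Wear}.
  BearingFault's other parents are RPM, Temp, Wear.
MB(Crack) = {BearingFault, Current, Lubricant, RPM, Temp, Vibration, Voltage, Wear}.
Comparing with the claimed set, Temp is missing.

Temp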